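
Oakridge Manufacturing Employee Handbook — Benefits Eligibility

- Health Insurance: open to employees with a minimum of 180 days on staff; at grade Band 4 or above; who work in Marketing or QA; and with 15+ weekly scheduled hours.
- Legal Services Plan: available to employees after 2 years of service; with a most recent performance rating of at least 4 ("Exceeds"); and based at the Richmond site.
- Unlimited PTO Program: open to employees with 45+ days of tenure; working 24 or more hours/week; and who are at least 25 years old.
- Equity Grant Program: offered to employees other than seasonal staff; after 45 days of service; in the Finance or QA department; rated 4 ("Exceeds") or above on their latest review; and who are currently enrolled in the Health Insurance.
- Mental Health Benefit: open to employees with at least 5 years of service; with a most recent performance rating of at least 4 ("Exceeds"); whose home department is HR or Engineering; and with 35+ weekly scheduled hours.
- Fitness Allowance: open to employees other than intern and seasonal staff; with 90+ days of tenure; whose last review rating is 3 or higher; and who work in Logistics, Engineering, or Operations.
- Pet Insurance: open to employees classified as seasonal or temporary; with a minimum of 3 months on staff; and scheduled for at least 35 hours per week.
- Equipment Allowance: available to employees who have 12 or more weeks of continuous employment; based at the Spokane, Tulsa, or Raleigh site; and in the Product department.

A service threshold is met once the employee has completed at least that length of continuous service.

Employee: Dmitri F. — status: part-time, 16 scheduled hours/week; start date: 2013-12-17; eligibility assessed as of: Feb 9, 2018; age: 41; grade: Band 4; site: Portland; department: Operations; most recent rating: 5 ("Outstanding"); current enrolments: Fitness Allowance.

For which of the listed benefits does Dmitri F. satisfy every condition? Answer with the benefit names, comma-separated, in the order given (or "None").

Service from 2013-12-17 to Feb 9, 2018: 1515 days.
Health Insurance — service 1515 days ≥ 180 days ✓; grade Band 4 ≥ Band 4 ✓; dept Operations ✗ → not eligible.
Legal Services Plan — service 1515 days ≥ 2 years (≈730 days) ✓; rating 5 ≥ 4 ✓; site Portland ✗ (not Richmond) → not eligible.
Unlimited PTO Program — service 1515 days ≥ 45 days ✓; 16 hrs/wk < 24 ✗ → not eligible.
Equity Grant Program — status part-time ✓ (not excluded); service 1515 days ≥ 45 days ✓; dept Operations ✗ → not eligible.
Mental Health Benefit — service 1515 days < 5 years (≈1825 days) ✗ → not eligible.
Fitness Allowance — status part-time ✓ (not excluded); service 1515 days ≥ 90 days ✓; rating 5 ≥ 3 ✓; dept Operations ✓ → eligible.
Pet Insurance — status part-time ✗ (requires seasonal or temporary) → not eligible.
Equipment Allowance — service 1515 days ≥ 12 weeks (≈84 days) ✓; site Portland ✗ (not Spokane, Tulsa, or Raleigh) → not eligible.

Fitness Allowance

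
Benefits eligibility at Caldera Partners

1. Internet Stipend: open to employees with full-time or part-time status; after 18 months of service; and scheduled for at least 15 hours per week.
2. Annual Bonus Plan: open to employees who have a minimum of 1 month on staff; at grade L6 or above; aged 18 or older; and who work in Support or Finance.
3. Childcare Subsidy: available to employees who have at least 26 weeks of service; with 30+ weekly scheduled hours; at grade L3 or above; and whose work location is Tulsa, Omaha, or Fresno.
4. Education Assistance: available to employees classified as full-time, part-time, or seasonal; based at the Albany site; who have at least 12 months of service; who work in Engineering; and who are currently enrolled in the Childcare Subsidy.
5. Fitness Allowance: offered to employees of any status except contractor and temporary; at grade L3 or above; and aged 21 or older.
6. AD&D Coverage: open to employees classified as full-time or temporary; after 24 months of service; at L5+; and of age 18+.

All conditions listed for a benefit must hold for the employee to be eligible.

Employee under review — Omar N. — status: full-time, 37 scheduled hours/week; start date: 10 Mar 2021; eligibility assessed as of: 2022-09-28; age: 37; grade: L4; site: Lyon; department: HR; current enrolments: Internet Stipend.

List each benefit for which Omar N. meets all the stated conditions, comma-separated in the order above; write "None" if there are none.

Internet Stipend, Fitness Allowance

Service from 10 Mar 2021 to 2022-09-28: 567 days.
Internet Stipend — status full-time ✓; service 567 days ≥ 18 months (≈540 days) ✓; 37 hrs/wk ≥ 15 ✓ → eligible.
Annual Bonus Plan — service 567 days ≥ 1 month (≈30 days) ✓; grade L4 < L6 ✗ → not eligible.
Childcare Subsidy — service 567 days ≥ 26 weeks (≈182 days) ✓; 37 hrs/wk ≥ 30 ✓; grade L4 ≥ L3 ✓; site Lyon ✗ (not Tulsa, Omaha, or Fresno) → not eligible.
Education Assistance — status full-time ✓; site Lyon ✗ (not Albany) → not eligible.
Fitness Allowance — status full-time ✓ (not excluded); grade L4 ≥ L3 ✓; age 37 ≥ 21 ✓ → eligible.
AD&D Coverage — status full-time ✓; service 567 days < 24 months (≈720 days) ✗ → not eligible.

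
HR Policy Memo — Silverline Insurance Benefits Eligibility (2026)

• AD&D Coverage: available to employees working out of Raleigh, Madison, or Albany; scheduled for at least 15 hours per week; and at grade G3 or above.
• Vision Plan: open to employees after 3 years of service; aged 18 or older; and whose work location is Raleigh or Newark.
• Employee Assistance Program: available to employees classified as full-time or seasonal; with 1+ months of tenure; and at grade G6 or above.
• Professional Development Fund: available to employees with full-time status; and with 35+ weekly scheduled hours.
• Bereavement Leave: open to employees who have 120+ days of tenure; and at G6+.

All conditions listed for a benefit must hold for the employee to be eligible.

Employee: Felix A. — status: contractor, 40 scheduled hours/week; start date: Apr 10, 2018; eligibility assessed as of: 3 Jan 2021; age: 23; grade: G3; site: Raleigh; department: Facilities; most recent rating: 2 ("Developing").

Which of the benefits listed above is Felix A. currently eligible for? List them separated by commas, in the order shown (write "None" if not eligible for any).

Service from Apr 10, 2018 to 3 Jan 2021: 999 days.
AD&D Coverage — site Raleigh ✓; 40 hrs/wk ≥ 15 ✓; grade G3 ≥ G3 ✓ → eligible.
Vision Plan — service 999 days < 3 years (≈1095 days) ✗ → not eligible.
Employee Assistance Program — status contractor ✗ (requires full-time or seasonal) → not eligible.
Professional Development Fund — status contractor ✗ (requires full-time) → not eligible.
Bereavement Leave — service 999 days ≥ 120 days ✓; grade G3 < G6 ✗ → not eligible.

AD&D Coverage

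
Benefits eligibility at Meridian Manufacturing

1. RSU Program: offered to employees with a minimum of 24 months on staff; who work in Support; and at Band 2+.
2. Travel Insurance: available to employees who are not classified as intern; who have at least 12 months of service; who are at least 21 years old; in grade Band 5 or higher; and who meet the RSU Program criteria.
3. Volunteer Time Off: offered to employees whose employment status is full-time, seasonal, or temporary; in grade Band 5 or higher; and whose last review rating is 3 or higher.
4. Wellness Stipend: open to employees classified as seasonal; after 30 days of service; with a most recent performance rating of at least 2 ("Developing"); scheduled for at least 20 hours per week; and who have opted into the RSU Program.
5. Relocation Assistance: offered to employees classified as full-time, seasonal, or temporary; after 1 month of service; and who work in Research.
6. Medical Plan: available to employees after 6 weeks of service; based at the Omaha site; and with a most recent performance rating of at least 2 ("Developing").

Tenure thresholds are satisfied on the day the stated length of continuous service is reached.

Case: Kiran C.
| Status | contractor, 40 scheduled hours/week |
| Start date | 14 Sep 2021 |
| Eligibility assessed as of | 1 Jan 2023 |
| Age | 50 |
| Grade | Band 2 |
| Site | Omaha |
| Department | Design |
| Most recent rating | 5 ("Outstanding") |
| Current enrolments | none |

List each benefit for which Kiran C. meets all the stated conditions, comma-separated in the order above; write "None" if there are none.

Service from 14 Sep 2021 to 1 Jan 2023: 474 days.
RSU Program — service 474 days < 24 months (≈720 days) ✗ → not eligible.
Travel Insurance — status contractor ✓ (not excluded); service 474 days ≥ 12 months (≈360 days) ✓; age 50 ≥ 21 ✓; grade Band 2 < Band 5 ✗ → not eligible.
Volunteer Time Off — status contractor ✗ (requires full-time, seasonal, or temporary) → not eligible.
Wellness Stipend — status contractor ✗ (requires seasonal) → not eligible.
Relocation Assistance — status contractor ✗ (requires full-time, seasonal, or temporary) → not eligible.
Medical Plan — service 474 days ≥ 6 weeks (≈42 days) ✓; site Omaha ✓; rating 5 ≥ 2 ✓ → eligible.

Medical Plan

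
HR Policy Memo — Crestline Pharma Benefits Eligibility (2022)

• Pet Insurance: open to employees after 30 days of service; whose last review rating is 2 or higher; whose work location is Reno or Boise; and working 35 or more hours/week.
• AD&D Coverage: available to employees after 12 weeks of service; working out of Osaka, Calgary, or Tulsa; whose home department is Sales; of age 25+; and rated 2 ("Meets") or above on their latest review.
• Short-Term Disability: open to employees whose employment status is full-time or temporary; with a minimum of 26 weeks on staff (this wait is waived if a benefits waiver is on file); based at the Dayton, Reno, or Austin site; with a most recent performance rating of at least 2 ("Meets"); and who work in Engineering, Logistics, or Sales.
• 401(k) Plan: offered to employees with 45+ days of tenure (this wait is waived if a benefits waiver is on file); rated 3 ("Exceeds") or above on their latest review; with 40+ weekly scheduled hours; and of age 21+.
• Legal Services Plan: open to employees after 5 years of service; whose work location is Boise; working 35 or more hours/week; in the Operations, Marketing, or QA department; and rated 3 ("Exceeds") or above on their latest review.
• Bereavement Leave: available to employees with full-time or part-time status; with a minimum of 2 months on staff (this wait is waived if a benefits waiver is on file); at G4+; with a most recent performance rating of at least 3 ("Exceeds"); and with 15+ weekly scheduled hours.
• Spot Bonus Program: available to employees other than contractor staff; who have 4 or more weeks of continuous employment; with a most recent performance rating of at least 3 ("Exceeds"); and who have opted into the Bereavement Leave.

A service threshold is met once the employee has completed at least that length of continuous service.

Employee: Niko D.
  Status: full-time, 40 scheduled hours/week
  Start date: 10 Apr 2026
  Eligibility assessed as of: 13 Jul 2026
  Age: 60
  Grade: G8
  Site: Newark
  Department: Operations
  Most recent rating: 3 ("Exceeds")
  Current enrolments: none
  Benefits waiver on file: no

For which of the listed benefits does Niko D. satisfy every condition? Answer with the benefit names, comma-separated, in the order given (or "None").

401(k) Plan, Bereavement Leave

Service from 10 Apr 2026 to 13 Jul 2026: 94 days.
Pet Insurance — service 94 days ≥ 30 days ✓; rating 3 ≥ 2 ✓; site Newark ✗ (not Reno or Boise) → not eligible.
AD&D Coverage — service 94 days ≥ 12 weeks (≈84 days) ✓; site Newark ✗ (not Osaka, Calgary, or Tulsa) → not eligible.
Short-Term Disability — status full-time ✓; no waiver, service 94 days < 26 weeks (≈182 days) ✗ → not eligible.
401(k) Plan — no waiver, service 94 days ≥ 45 days ✓; rating 3 ≥ 3 ✓; 40 hrs/wk ≥ 40 ✓; age 60 ≥ 21 ✓ → eligible.
Legal Services Plan — service 94 days < 5 years (≈1825 days) ✗ → not eligible.
Bereavement Leave — status full-time ✓; no waiver, service 94 days ≥ 2 months (≈60 days) ✓; grade G8 ≥ G4 ✓; rating 3 ≥ 3 ✓; 40 hrs/wk ≥ 15 ✓ → eligible.
Spot Bonus Program — status full-time ✓ (not excluded); service 94 days ≥ 4 weeks (≈28 days) ✓; rating 3 ≥ 3 ✓; not enrolled in Bereavement Leave ✗ → not eligible.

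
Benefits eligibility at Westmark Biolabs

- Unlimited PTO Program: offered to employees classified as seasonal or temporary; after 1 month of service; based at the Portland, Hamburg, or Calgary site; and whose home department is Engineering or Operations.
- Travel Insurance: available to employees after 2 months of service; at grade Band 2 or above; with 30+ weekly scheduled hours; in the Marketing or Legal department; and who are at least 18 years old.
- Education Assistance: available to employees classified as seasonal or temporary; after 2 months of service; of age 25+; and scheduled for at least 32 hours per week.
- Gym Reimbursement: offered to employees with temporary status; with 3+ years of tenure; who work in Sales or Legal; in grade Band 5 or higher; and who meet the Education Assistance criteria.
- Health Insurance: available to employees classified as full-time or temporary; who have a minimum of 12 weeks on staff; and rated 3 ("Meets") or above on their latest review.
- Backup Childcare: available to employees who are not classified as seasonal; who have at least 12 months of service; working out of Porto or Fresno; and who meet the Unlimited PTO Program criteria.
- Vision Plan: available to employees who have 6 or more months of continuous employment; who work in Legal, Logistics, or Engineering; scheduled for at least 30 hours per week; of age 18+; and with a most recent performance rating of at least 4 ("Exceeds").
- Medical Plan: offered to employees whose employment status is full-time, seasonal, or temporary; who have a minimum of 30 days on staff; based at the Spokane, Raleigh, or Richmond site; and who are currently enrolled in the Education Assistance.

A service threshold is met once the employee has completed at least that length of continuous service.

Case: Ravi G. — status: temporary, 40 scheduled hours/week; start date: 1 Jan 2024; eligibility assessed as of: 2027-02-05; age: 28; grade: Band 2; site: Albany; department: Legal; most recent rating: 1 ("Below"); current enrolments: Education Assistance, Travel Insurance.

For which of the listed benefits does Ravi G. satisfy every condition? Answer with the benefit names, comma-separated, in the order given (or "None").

Travel Insurance, Education Assistance

Service from 1 Jan 2024 to 2027-02-05: 1131 days.
Unlimited PTO Program — status temporary ✓; service 1131 days ≥ 1 month (≈30 days) ✓; site Albany ✗ (not Portland, Hamburg, or Calgary) → not eligible.
Travel Insurance — service 1131 days ≥ 2 months (≈60 days) ✓; grade Band 2 ≥ Band 2 ✓; 40 hrs/wk ≥ 30 ✓; dept Legal ✓; age 28 ≥ 18 ✓ → eligible.
Education Assistance — status temporary ✓; service 1131 days ≥ 2 months (≈60 days) ✓; age 28 ≥ 25 ✓; 40 hrs/wk ≥ 32 ✓ → eligible.
Gym Reimbursement — status temporary ✓; service 1131 days ≥ 3 years (≈1095 days) ✓; dept Legal ✓; grade Band 2 < Band 5 ✗ → not eligible.
Health Insurance — status temporary ✓; service 1131 days ≥ 12 weeks (≈84 days) ✓; rating 1 < 3 ✗ → not eligible.
Backup Childcare — status temporary ✓ (not excluded); service 1131 days ≥ 12 months (≈360 days) ✓; site Albany ✗ (not Porto or Fresno) → not eligible.
Vision Plan — service 1131 days ≥ 6 months (≈180 days) ✓; dept Legal ✓; 40 hrs/wk ≥ 30 ✓; age 28 ≥ 18 ✓; rating 1 < 4 ✗ → not eligible.
Medical Plan — status temporary ✓; service 1131 days ≥ 30 days ✓; site Albany ✗ (not Spokane, Raleigh, or Richmond) → not eligible.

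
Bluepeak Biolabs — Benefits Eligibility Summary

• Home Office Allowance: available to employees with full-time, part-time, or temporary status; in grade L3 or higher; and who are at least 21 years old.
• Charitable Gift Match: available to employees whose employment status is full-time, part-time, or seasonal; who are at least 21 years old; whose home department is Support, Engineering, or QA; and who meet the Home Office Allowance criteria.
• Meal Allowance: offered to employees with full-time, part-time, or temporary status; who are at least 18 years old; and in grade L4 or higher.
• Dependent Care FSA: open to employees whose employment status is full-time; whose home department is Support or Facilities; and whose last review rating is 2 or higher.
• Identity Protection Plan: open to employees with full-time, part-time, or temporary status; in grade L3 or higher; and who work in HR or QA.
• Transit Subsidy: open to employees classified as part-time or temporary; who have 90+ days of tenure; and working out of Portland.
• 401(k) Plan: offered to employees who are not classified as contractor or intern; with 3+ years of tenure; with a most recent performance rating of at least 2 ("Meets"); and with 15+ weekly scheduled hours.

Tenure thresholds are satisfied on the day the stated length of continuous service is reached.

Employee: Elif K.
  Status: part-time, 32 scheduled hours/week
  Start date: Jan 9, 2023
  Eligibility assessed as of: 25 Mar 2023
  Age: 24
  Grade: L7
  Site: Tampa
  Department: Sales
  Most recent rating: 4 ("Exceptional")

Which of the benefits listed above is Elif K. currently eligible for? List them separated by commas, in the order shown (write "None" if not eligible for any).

Service from Jan 9, 2023 to 25 Mar 2023: 75 days.
Home Office Allowance — status part-time ✓; grade L7 ≥ L3 ✓; age 24 ≥ 21 ✓ → eligible.
Charitable Gift Match — status part-time ✓; age 24 ≥ 21 ✓; dept Sales ✗ → not eligible.
Meal Allowance — status part-time ✓; age 24 ≥ 18 ✓; grade L7 ≥ L4 ✓ → eligible.
Dependent Care FSA — status part-time ✗ (requires full-time) → not eligible.
Identity Protection Plan — status part-time ✓; grade L7 ≥ L3 ✓; dept Sales ✗ → not eligible.
Transit Subsidy — status part-time ✓; service 75 days < 90 days ✗ → not eligible.
401(k) Plan — status part-time ✓ (not excluded); service 75 days < 3 years (≈1095 days) ✗ → not eligible.

Home Office Allowance, Meal Allowance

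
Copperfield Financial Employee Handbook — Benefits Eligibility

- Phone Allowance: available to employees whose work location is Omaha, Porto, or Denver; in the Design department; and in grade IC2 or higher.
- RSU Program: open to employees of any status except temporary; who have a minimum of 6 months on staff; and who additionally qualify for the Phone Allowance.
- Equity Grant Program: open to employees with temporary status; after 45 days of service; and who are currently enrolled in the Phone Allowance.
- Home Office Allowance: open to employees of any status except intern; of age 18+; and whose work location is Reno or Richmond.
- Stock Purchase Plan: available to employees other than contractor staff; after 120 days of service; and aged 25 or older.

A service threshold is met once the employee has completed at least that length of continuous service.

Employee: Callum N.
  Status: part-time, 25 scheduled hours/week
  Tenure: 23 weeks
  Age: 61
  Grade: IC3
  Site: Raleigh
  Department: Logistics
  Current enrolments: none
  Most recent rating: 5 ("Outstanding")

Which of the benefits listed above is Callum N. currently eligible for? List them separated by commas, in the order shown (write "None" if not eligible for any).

Stock Purchase Plan

Phone Allowance — site Raleigh ✗ (not Omaha, Porto, or Denver) → not eligible.
RSU Program — status part-time ✓ (not excluded); service 23 weeks < 6 months (≈180 days) ✗ → not eligible.
Equity Grant Program — status part-time ✗ (requires temporary) → not eligible.
Home Office Allowance — status part-time ✓ (not excluded); age 61 ≥ 18 ✓; site Raleigh ✗ (not Reno or Richmond) → not eligible.
Stock Purchase Plan — status part-time ✓ (not excluded); service 23 weeks ≥ 120 days ✓; age 61 ≥ 25 ✓ → eligible.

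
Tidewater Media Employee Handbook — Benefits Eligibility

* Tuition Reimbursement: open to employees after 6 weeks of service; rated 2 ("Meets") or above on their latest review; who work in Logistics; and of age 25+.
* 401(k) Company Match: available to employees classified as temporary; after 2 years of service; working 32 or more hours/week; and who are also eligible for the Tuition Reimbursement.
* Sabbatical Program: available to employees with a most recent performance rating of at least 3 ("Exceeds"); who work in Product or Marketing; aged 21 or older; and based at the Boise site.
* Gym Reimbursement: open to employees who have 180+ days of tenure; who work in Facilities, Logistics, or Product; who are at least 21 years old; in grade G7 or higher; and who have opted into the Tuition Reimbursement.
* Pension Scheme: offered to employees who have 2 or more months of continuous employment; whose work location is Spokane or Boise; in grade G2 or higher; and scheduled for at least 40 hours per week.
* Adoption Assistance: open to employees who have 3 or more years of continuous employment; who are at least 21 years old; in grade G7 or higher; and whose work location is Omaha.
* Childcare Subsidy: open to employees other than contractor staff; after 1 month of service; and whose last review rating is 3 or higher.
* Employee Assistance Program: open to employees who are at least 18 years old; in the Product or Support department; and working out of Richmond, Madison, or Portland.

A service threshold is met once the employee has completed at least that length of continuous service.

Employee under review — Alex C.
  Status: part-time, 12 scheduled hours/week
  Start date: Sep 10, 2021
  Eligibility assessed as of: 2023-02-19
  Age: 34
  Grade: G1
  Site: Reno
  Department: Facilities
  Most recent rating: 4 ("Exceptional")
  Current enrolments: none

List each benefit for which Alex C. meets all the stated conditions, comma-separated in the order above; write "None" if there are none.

Childcare Subsidy

Service from Sep 10, 2021 to 2023-02-19: 527 days.
Tuition Reimbursement — service 527 days ≥ 6 weeks (≈42 days) ✓; rating 4 ≥ 2 ✓; dept Facilities ✗ → not eligible.
401(k) Company Match — status part-time ✗ (requires temporary) → not eligible.
Sabbatical Program — rating 4 ≥ 3 ✓; dept Facilities ✗ → not eligible.
Gym Reimbursement — service 527 days ≥ 180 days ✓; dept Facilities ✓; age 34 ≥ 21 ✓; grade G1 < G7 ✗ → not eligible.
Pension Scheme — service 527 days ≥ 2 months (≈60 days) ✓; site Reno ✗ (not Spokane or Boise) → not eligible.
Adoption Assistance — service 527 days < 3 years (≈1095 days) ✗ → not eligible.
Childcare Subsidy — status part-time ✓ (not excluded); service 527 days ≥ 1 month (≈30 days) ✓; rating 4 ≥ 3 ✓ → eligible.
Employee Assistance Program — age 34 ≥ 18 ✓; dept Facilities ✗ → not eligible.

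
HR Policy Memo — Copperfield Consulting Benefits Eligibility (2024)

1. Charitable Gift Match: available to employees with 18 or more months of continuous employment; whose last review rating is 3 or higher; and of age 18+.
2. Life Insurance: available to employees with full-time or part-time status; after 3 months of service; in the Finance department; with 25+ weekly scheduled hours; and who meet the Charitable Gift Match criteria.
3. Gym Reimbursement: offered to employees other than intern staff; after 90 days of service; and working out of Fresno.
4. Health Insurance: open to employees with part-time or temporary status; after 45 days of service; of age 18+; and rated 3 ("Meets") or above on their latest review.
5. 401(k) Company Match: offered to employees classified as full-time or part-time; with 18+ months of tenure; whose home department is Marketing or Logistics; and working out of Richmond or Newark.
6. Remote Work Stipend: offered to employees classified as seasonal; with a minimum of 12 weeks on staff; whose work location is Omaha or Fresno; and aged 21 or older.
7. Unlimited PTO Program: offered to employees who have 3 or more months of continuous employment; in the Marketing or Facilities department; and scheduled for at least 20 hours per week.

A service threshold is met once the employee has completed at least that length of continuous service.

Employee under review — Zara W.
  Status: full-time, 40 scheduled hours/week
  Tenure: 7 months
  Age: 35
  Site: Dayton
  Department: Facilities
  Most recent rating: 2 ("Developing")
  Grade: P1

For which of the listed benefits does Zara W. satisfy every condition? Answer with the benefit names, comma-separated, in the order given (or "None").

Charitable Gift Match — service 7 months < 18 months ✗ → not eligible.
Life Insurance — status full-time ✓; service 7 months ≥ 3 months ✓; dept Facilities ✗ → not eligible.
Gym Reimbursement — status full-time ✓ (not excluded); service 7 months ≥ 90 days ✓; site Dayton ✗ (not Fresno) → not eligible.
Health Insurance — status full-time ✗ (requires part-time or temporary) → not eligible.
401(k) Company Match — status full-time ✓; service 7 months < 18 months ✗ → not eligible.
Remote Work Stipend — status full-time ✗ (requires seasonal) → not eligible.
Unlimited PTO Program — service 7 months ≥ 3 months ✓; dept Facilities ✓; 40 hrs/wk ≥ 20 ✓ → eligible.

Unlimited PTO Program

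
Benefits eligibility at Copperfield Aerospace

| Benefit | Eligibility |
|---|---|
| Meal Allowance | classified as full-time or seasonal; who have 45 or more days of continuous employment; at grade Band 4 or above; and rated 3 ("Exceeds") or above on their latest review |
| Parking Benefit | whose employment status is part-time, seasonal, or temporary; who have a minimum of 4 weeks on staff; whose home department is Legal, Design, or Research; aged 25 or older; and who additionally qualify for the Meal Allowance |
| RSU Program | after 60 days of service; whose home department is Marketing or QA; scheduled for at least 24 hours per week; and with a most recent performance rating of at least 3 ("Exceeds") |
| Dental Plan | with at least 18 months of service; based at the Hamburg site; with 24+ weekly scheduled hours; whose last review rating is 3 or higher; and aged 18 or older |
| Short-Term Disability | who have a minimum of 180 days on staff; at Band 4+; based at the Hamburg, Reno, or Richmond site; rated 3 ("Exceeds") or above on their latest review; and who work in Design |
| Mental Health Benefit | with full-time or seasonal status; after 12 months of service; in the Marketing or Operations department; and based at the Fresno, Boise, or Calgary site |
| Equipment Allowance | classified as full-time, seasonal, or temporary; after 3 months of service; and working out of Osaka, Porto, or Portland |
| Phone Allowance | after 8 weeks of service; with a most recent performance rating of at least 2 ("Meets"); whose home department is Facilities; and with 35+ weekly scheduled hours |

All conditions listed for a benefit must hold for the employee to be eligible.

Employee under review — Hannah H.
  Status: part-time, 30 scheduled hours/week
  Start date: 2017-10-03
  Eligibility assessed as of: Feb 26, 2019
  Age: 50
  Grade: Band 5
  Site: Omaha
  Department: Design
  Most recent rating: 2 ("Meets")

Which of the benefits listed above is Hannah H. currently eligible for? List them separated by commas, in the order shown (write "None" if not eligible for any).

Service from 2017-10-03 to Feb 26, 2019: 511 days.
Meal Allowance — status part-time ✗ (requires full-time or seasonal) → not eligible.
Parking Benefit — status part-time ✓; service 511 days ≥ 4 weeks (≈28 days) ✓; dept Design ✓; age 50 ≥ 25 ✓; not eligible for Meal Allowance ✗ → not eligible.
RSU Program — service 511 days ≥ 60 days ✓; dept Design ✗ → not eligible.
Dental Plan — service 511 days < 18 months (≈540 days) ✗ → not eligible.
Short-Term Disability — service 511 days ≥ 180 days ✓; grade Band 5 ≥ Band 4 ✓; site Omaha ✗ (not Hamburg, Reno, or Richmond) → not eligible.
Mental Health Benefit — status part-time ✗ (requires full-time or seasonal) → not eligible.
Equipment Allowance — status part-time ✗ (requires full-time, seasonal, or temporary) → not eligible.
Phone Allowance — service 511 days ≥ 8 weeks (≈56 days) ✓; rating 2 ≥ 2 ✓; dept Design ✗ → not eligible.

None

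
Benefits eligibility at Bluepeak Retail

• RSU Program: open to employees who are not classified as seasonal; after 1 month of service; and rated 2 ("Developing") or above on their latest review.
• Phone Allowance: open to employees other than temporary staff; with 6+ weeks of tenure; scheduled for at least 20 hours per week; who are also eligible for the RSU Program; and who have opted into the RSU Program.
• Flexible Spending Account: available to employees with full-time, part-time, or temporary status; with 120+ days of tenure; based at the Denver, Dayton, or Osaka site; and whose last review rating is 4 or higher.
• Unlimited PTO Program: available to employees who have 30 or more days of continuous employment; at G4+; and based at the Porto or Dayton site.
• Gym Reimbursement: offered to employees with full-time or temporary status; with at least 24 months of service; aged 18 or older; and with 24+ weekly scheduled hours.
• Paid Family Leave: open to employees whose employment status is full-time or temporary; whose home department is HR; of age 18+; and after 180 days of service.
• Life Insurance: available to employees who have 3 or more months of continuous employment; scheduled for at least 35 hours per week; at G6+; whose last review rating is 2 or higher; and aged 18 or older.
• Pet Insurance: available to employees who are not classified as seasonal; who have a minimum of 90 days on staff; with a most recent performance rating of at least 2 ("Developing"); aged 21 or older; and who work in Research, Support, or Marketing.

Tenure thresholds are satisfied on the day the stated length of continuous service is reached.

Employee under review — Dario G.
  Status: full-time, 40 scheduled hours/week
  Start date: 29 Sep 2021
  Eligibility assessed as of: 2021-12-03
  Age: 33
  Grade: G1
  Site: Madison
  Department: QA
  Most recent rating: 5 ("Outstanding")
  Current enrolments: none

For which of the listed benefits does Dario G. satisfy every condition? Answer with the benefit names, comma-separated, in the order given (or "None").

RSU Program

Service from 29 Sep 2021 to 2021-12-03: 65 days.
RSU Program — status full-time ✓ (not excluded); service 65 days ≥ 1 month (≈30 days) ✓; rating 5 ≥ 2 ✓ → eligible.
Phone Allowance — status full-time ✓ (not excluded); service 65 days ≥ 6 weeks (≈42 days) ✓; 40 hrs/wk ≥ 20 ✓; eligible for RSU Program ✓; not enrolled in RSU Program ✗ → not eligible.
Flexible Spending Account — status full-time ✓; service 65 days < 120 days ✗ → not eligible.
Unlimited PTO Program — service 65 days ≥ 30 days ✓; grade G1 < G4 ✗ → not eligible.
Gym Reimbursement — status full-time ✓; service 65 days < 24 months (≈720 days) ✗ → not eligible.
Paid Family Leave — status full-time ✓; dept QA ✗ → not eligible.
Life Insurance — service 65 days < 3 months (≈90 days) ✗ → not eligible.
Pet Insurance — status full-time ✓ (not excluded); service 65 days < 90 days ✗ → not eligible.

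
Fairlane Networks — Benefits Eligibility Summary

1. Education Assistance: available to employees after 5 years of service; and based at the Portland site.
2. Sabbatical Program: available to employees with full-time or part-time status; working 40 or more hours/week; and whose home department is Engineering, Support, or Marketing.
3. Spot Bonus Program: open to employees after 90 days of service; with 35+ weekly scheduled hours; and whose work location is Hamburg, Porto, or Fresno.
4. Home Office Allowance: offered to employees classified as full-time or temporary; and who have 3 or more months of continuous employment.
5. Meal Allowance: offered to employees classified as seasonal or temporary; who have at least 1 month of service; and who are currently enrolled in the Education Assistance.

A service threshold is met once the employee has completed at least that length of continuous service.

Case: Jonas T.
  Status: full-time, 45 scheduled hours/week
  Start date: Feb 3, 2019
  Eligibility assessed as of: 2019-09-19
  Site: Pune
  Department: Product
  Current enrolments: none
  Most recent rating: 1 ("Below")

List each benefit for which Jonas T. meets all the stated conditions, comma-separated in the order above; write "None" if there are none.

Service from Feb 3, 2019 to 2019-09-19: 228 days.
Education Assistance — service 228 days < 5 years (≈1825 days) ✗ → not eligible.
Sabbatical Program — status full-time ✓; 45 hrs/wk ≥ 40 ✓; dept Product ✗ → not eligible.
Spot Bonus Program — service 228 days ≥ 90 days ✓; 45 hrs/wk ≥ 35 ✓; site Pune ✗ (not Hamburg, Porto, or Fresno) → not eligible.
Home Office Allowance — status full-time ✓; service 228 days ≥ 3 months (≈90 days) ✓ → eligible.
Meal Allowance — status full-time ✗ (requires seasonal or temporary) → not eligible.

Home Office Allowance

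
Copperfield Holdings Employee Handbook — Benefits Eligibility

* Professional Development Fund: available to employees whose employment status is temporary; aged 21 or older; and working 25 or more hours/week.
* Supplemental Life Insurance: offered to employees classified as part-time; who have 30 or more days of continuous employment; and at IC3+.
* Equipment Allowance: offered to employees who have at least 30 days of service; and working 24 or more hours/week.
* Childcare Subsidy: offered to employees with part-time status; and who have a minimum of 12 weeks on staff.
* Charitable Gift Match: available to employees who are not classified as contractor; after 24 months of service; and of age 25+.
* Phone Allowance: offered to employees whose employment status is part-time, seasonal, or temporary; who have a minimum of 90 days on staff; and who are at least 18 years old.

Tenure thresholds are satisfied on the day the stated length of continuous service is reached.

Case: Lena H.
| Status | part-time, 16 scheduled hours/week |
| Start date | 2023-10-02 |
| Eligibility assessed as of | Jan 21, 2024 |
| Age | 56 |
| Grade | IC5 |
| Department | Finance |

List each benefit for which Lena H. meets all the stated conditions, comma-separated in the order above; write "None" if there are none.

Service from 2023-10-02 to Jan 21, 2024: 111 days.
Professional Development Fund — status part-time ✗ (requires temporary) → not eligible.
Supplemental Life Insurance — status part-time ✓; service 111 days ≥ 30 days ✓; grade IC5 ≥ IC3 ✓ → eligible.
Equipment Allowance — service 111 days ≥ 30 days ✓; 16 hrs/wk < 24 ✗ → not eligible.
Childcare Subsidy — status part-time ✓; service 111 days ≥ 12 weeks (≈84 days) ✓ → eligible.
Charitable Gift Match — status part-time ✓ (not excluded); service 111 days < 24 months (≈720 days) ✗ → not eligible.
Phone Allowance — status part-time ✓; service 111 days ≥ 90 days ✓; age 56 ≥ 18 ✓ → eligible.

Supplemental Life Insurance, Childcare Subsidy, Phone Allowance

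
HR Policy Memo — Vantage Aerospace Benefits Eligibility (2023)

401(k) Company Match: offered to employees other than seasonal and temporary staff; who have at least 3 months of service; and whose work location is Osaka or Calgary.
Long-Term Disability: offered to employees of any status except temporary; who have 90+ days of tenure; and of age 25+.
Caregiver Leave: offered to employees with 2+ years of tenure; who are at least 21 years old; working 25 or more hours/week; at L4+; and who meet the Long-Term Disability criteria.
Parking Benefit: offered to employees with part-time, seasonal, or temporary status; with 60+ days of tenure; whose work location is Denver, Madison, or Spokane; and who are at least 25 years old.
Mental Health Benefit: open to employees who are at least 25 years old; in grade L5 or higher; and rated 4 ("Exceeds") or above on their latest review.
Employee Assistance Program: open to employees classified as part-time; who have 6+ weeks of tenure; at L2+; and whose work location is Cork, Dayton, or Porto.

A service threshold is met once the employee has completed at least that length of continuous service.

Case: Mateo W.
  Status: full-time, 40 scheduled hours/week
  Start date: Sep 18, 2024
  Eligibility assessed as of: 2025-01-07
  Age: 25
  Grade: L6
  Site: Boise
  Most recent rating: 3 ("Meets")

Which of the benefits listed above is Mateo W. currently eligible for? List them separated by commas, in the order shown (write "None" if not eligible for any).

Service from Sep 18, 2024 to 2025-01-07: 111 days.
401(k) Company Match — status full-time ✓ (not excluded); service 111 days ≥ 3 months (≈90 days) ✓; site Boise ✗ (not Osaka or Calgary) → not eligible.
Long-Term Disability — status full-time ✓ (not excluded); service 111 days ≥ 90 days ✓; age 25 ≥ 25 ✓ → eligible.
Caregiver Leave — service 111 days < 2 years (≈730 days) ✗ → not eligible.
Parking Benefit — status full-time ✗ (requires part-time, seasonal, or temporary) → not eligible.
Mental Health Benefit — age 25 ≥ 25 ✓; grade L6 ≥ L5 ✓; rating 3 < 4 ✗ → not eligible.
Employee Assistance Program — status full-time ✗ (requires part-time) → not eligible.

Long-Term Disability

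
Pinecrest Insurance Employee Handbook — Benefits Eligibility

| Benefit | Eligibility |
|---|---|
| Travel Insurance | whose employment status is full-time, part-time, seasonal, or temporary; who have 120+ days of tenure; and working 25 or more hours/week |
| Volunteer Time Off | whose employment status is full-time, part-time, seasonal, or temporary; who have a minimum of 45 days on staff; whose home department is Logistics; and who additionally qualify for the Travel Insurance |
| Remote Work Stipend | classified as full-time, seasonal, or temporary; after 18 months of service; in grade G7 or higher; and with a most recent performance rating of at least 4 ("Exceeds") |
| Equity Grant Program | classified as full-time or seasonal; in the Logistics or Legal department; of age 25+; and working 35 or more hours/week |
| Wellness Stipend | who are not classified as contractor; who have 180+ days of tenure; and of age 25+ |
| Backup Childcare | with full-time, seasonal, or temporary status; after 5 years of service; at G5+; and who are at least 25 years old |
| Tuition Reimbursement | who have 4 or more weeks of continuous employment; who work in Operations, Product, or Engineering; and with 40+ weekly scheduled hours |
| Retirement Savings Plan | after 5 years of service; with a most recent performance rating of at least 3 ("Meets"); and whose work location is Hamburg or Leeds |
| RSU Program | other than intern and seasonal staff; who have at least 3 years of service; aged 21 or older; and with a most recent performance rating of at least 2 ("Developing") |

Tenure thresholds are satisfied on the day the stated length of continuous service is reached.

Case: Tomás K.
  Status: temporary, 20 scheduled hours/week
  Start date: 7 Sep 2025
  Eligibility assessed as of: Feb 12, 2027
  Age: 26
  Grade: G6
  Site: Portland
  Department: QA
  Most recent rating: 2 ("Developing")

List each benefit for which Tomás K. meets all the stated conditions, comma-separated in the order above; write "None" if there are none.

Service from 7 Sep 2025 to Feb 12, 2027: 523 days.
Travel Insurance — status temporary ✓; service 523 days ≥ 120 days ✓; 20 hrs/wk < 25 ✗ → not eligible.
Volunteer Time Off — status temporary ✓; service 523 days ≥ 45 days ✓; dept QA ✗ → not eligible.
Remote Work Stipend — status temporary ✓; service 523 days < 18 months (≈540 days) ✗ → not eligible.
Equity Grant Program — status temporary ✗ (requires full-time or seasonal) → not eligible.
Wellness Stipend — status temporary ✓ (not excluded); service 523 days ≥ 180 days ✓; age 26 ≥ 25 ✓ → eligible.
Backup Childcare — status temporary ✓; service 523 days < 5 years (≈1825 days) ✗ → not eligible.
Tuition Reimbursement — service 523 days ≥ 4 weeks (≈28 days) ✓; dept QA ✗ → not eligible.
Retirement Savings Plan — service 523 days < 5 years (≈1825 days) ✗ → not eligible.
RSU Program — status temporary ✓ (not excluded); service 523 days < 3 years (≈1095 days) ✗ → not eligible.

Wellness Stipend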